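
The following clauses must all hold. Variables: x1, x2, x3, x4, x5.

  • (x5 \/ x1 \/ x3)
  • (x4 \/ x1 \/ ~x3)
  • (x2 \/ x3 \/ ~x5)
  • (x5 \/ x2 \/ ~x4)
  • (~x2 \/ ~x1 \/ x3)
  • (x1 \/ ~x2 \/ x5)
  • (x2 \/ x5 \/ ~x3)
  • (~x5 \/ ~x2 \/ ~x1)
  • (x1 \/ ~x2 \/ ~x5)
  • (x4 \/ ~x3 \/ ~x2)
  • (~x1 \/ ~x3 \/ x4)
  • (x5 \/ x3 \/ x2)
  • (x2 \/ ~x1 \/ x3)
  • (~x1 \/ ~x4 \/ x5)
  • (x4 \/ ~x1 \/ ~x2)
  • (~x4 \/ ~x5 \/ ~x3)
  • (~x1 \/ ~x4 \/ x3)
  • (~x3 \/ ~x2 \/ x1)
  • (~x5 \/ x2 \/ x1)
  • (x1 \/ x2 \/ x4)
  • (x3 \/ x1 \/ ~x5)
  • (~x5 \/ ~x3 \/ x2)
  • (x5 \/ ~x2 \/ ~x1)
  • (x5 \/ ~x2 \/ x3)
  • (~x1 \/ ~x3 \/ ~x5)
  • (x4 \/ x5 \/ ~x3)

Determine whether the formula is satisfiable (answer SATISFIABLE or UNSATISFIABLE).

x1 = True:
  x3 = True:
    propagation gives x4=True, x5=True; an empty clause results — contradiction.
  x3 = False:
    propagation gives x2=False; an empty clause results — contradiction.
x1 = False:
  x5 = True:
    propagation gives x2=False; an empty clause results — contradiction.
  x5 = False:
    propagation gives x3=True, x4=True, x2=True; an empty clause results — contradiction.
Every branch closes, so no satisfying assignment exists.

UNSATISFIABLE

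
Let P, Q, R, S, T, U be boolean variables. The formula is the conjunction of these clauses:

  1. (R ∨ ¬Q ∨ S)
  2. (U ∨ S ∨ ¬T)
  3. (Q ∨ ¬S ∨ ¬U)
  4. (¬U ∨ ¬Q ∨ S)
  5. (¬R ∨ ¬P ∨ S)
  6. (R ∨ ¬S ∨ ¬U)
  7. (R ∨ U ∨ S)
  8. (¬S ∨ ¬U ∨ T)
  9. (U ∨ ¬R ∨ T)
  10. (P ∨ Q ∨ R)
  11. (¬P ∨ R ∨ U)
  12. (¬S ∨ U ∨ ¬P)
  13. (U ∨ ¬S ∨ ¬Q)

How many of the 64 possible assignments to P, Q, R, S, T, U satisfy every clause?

7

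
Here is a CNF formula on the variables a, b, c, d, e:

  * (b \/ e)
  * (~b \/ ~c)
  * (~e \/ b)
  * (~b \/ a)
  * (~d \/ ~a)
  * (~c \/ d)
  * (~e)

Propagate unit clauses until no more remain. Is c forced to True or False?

(~e) stands alone — e = False.
From (b \/ e) and e = False: b = True.
From (~c \/ ~b) and b = True: c = False.

False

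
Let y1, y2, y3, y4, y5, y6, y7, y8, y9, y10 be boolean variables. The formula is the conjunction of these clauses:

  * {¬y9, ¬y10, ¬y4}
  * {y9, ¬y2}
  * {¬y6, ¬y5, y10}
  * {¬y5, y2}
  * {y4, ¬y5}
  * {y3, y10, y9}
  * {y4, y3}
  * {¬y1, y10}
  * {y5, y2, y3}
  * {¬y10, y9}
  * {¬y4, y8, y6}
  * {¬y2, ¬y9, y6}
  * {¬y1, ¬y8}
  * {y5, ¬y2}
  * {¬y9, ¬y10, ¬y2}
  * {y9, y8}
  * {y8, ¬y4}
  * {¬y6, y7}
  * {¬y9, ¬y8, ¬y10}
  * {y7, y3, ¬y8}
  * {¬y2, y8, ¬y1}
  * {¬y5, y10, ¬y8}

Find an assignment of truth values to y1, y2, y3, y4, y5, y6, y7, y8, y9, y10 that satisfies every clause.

y1 = 0, y2 = 0, y3 = 1, y4 = 0, y5 = 0, y6 = 0, y7 = 1, y8 = 1, y9 = 0, y10 = 0

y1 occurs only negated in the remaining clauses — set y1 = False.
y3 occurs only positively in the remaining clauses — set y3 = True.
Branch on y2: take y2 = False.
  then y5 is forced to False.
Branch on y4: take y4 = False.
The remaining clauses are satisfied by y6 = False, y7 = True, y8 = True, y9 = False, y10 = False.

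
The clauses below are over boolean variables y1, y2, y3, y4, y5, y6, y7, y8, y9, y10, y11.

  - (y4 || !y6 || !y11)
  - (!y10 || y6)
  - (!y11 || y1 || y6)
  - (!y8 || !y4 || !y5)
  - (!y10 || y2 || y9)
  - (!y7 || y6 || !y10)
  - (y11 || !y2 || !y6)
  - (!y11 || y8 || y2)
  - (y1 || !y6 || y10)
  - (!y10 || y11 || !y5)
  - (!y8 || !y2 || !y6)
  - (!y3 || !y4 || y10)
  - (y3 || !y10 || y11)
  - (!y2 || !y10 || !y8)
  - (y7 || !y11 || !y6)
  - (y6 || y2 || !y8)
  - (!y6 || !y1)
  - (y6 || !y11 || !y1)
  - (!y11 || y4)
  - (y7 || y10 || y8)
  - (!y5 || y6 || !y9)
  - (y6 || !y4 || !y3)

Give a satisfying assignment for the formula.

y5 occurs only negated in the remaining clauses — set y5 = False.
Try y1 = True.
  then y6 is forced to False.
  then y10 is forced to False.
  then y11 is forced to False.
The remaining clauses are satisfied by y2 = True, y3 = False, y4 = False, y7 = False, y8 = True, y9 = True.
Every clause has at least one true literal under this assignment.

y1 = T, y2 = T, y3 = F, y4 = F, y5 = F, y6 = F, y7 = F, y8 = T, y9 = T, y10 = F, y11 = F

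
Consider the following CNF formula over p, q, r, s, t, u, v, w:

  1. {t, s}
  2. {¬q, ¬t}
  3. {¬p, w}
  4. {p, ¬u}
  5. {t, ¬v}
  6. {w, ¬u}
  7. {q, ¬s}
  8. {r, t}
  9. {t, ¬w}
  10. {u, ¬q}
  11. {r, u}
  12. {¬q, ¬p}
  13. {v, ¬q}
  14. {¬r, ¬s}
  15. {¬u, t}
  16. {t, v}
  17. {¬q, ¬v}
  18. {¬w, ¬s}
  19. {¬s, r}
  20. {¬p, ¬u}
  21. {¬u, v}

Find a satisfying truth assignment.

p = True  q = False  r = True  s = False  t = True  u = False  v = True  w = True

Check each clause:
  1. {t, s} — t is true.
  2. {¬q, ¬t} — ¬q is true.
  3. {¬p, w} — w is true.
  4. {¬u, p} — p is true.
  5. {t, ¬v} — t is true.
  6. {w, ¬u} — w is true.
  7. {q, ¬s} — ¬s is true.
  8. {r, t} — r is true.
  9. {t, ¬w} — t is true.
  10. {u, ¬q} — ¬q is true.
  11. {u, r} — r is true.
  12. {¬q, ¬p} — ¬q is true.
  13. {v, ¬q} — ¬q is true.
  14. {¬r, ¬s} — ¬s is true.
  15. {t, ¬u} — ¬u is true.
  16. {v, t} — t is true.
  17. {¬v, ¬q} — ¬q is true.
  18. {¬w, ¬s} — ¬s is true.
  19. {¬s, r} — r is true.
  20. {¬p, ¬u} — ¬u is true.
  21. {¬u, v} — ¬u is true.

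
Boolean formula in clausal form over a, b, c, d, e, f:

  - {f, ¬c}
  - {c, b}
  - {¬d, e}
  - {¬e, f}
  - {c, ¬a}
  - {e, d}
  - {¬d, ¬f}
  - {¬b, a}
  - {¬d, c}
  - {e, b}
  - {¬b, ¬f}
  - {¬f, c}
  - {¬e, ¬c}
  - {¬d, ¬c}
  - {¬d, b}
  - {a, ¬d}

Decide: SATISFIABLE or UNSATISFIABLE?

UNSATISFIABLE

c = True:
  propagation gives f=True, d=False, e=True; an empty clause results — contradiction.
c = False:
  propagation gives b=True, a=False; an empty clause results — contradiction.
Every branch closes, so no satisfying assignment exists.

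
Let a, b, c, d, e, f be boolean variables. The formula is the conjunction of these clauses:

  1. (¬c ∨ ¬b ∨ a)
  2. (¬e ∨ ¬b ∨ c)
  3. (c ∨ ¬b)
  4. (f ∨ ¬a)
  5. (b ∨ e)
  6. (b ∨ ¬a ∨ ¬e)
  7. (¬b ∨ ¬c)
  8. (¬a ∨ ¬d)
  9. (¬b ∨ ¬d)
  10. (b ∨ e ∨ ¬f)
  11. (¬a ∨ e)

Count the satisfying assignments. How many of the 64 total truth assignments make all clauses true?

8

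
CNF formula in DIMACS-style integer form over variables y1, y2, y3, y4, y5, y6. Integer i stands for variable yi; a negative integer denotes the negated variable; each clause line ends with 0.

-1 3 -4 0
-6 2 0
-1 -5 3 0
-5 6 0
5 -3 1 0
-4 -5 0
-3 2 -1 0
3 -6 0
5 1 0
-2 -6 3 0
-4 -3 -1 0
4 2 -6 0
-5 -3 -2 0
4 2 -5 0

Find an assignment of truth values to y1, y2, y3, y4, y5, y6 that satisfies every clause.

Try y1 = True.
The remaining clauses are satisfied by y2 = True, y3 = True, y4 = False, y5 = False, y6 = False.

y1=T, y2=T, y3=T, y4=F, y5=F, y6=F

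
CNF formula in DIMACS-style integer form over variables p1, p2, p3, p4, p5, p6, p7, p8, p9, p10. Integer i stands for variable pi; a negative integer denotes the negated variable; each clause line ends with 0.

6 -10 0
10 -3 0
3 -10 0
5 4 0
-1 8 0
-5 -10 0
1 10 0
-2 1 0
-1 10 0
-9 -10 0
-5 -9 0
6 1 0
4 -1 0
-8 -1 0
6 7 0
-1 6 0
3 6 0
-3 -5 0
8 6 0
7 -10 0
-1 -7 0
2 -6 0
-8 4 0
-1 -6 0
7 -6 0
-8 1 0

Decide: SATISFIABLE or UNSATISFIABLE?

UNSATISFIABLE

p1 = True:
  propagation gives p8=True; an empty clause results — contradiction.
p1 = False:
  propagation gives p10=True, p6=True, p3=True, p5=False; an empty clause results — contradiction.
Every branch closes, so no satisfying assignment exists.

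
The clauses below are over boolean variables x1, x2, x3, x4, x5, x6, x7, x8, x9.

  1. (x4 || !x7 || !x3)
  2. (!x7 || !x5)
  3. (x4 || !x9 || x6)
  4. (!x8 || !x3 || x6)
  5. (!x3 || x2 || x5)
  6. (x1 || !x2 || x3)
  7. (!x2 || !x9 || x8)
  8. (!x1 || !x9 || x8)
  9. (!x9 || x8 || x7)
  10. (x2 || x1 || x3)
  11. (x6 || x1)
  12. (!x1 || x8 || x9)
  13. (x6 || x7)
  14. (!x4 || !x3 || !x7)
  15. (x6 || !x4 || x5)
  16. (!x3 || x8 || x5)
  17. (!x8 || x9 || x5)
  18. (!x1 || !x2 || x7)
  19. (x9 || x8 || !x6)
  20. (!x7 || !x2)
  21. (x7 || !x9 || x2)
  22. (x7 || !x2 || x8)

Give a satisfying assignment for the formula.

Try x1 = False.
  then x6 is forced to True.
The remaining clauses are satisfied by x2 = True, x3 = True, x4 = False, x5 = True, x7 = False, x8 = True, x9 = False.

x1=F  x2=T  x3=T  x4=F  x5=T  x6=T  x7=F  x8=T  x9=F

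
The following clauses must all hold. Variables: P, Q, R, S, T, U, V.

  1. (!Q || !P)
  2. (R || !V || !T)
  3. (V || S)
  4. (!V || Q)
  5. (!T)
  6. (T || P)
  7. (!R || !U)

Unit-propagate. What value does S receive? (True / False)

(!T) stands alone — T = False.
From (T || P) and T = False: P = True.
(!P || !Q) with P = True leaves only !Q, so Q = False.
From (!V || Q) and Q = False: V = False.
(S || V) with V = False leaves only S, so S = True.

True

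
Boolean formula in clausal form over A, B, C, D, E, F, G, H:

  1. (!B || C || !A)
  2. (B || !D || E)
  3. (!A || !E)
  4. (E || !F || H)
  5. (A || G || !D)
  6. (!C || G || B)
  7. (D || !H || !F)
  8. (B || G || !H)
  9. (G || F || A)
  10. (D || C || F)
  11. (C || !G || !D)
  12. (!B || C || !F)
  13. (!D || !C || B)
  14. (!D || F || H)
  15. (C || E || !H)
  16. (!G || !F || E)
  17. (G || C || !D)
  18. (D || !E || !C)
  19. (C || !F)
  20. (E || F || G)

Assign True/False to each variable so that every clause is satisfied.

A = True, B = False, C = True, D = False, E = False, F = False, G = True, H = True

Check each clause:
  1. (!B || C || !A) — C is true.
  2. (E || !D || B) — !D is true.
  3. (!A || !E) — !E is true.
  4. (H || !F || E) — H is true.
  5. (G || A || !D) — A is true.
  6. (G || B || !C) — G is true.
  7. (!H || D || !F) — !F is true.
  8. (G || B || !H) — G is true.
  9. (A || G || F) — A is true.
  10. (D || F || C) — C is true.
  11. (C || !G || !D) — C is true.
  12. (!F || !B || C) — !F is true.
  13. (!D || B || !C) — !D is true.
  14. (F || H || !D) — H is true.
  15. (E || !H || C) — C is true.
  16. (E || !G || !F) — !F is true.
  17. (C || !D || G) — C is true.
  18. (!E || !C || D) — !E is true.
  19. (!F || C) — !F is true.
  20. (E || F || G) — G is true.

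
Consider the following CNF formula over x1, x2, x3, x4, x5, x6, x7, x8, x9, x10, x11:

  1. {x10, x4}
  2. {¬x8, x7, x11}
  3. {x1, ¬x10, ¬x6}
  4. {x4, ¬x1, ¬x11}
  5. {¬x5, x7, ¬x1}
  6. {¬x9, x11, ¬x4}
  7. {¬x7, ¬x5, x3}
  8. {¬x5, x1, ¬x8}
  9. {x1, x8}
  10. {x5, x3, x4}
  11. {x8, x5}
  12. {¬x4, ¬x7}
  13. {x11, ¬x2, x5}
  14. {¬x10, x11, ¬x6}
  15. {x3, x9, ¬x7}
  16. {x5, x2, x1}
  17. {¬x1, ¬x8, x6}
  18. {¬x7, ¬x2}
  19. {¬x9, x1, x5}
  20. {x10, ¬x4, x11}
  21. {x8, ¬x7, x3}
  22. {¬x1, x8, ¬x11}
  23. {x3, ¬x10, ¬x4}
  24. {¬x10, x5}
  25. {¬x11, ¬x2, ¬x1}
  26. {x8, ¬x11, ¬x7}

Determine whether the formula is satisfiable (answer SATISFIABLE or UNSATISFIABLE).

Try x1 = True.
Set x2 = False and propagate.
Set x3 = False and propagate.
For the remaining variables, x4 = True, x5 = False, x6 = True, x7 = False, x8 = True, x9 = False, x10 = False, x11 = True works.
Every clause has at least one true literal under this assignment.
So x1=True, x2=False, x3=False, x4=True, x5=False, x6=True, x7=False, x8=True, x9=False, x10=False, x11=True is a satisfying assignment.

SATISFIABLE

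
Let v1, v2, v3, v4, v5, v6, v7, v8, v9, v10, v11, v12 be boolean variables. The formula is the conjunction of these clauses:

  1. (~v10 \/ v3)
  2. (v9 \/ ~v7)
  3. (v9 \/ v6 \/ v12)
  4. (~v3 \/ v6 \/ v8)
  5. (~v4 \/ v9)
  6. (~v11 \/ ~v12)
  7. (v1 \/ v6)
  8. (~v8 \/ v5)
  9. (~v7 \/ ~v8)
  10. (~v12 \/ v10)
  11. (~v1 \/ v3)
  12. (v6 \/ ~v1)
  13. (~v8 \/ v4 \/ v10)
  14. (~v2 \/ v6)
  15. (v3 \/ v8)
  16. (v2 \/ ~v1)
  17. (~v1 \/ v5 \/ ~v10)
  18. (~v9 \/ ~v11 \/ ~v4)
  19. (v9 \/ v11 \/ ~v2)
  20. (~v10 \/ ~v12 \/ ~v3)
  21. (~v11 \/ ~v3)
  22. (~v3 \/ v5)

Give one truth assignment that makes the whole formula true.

v5 occurs only positively in the remaining clauses — set v5 = True.
v6 occurs only positively in the remaining clauses — set v6 = True.
Set v1 = False and propagate.
Branch on v2: take v2 = True.
Set v3 = True and propagate.
  then v11 is forced to False.
  then v9 is forced to True.
For the remaining variables, v4 = True, v7 = True, v8 = False, v10 = True, v12 = False works.
Check each clause:
  1. (v3 \/ ~v10) — v3 is true.
  2. (~v7 \/ v9) — v9 is true.
  3. (v9 \/ v6 \/ v12) — v9 is true.
  4. (v6 \/ v8 \/ ~v3) — v6 is true.
  5. (v9 \/ ~v4) — v9 is true.
  6. (~v12 \/ ~v11) — ~v12 is true.
  7. (v6 \/ v1) — v6 is true.
  8. (~v8 \/ v5) — ~v8 is true.
  9. (~v8 \/ ~v7) — ~v8 is true.
  10. (~v12 \/ v10) — v10 is true.
  11. (v3 \/ ~v1) — v3 is true.
  12. (~v1 \/ v6) — ~v1 is true.
  13. (~v8 \/ v10 \/ v4) — ~v8 is true.
  14. (v6 \/ ~v2) — v6 is true.
  15. (v8 \/ v3) — v3 is true.
  16. (v2 \/ ~v1) — v2 is true.
  17. (~v1 \/ v5 \/ ~v10) — v5 is true.
  18. (~v4 \/ ~v11 \/ ~v9) — ~v11 is true.
  19. (~v2 \/ v11 \/ v9) — v9 is true.
  20. (~v10 \/ ~v12 \/ ~v3) — ~v12 is true.
  21. (~v11 \/ ~v3) — ~v11 is true.
  22. (v5 \/ ~v3) — v5 is true.

v1 = 0, v2 = 1, v3 = 1, v4 = 1, v5 = 1, v6 = 1, v7 = 1, v8 = 0, v9 = 1, v10 = 1, v11 = 0, v12 = 0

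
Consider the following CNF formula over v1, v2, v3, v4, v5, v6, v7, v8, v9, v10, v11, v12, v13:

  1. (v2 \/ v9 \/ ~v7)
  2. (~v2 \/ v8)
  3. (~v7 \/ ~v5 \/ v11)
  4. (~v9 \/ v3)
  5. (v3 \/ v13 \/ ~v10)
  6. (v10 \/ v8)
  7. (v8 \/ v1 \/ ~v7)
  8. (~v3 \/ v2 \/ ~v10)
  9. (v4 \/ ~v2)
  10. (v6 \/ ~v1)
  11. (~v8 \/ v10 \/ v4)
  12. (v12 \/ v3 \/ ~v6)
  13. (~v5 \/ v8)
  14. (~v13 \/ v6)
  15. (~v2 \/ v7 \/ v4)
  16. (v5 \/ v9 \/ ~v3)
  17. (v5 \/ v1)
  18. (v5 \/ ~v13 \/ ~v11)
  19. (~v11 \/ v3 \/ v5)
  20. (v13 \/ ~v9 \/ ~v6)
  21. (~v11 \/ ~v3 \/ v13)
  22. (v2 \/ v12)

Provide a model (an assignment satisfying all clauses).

Pure literal: v4 appears only positively; assign v4 = True.
Pure literal: v12 appears only positively; assign v12 = True.
Set v1 = True and propagate.
  then v6 is forced to True.
For the remaining variables, v2 = True, v3 = False, v5 = True, v7 = False, v8 = True, v9 = False, v10 = False, v11 = False, v13 = False works.
Every clause has at least one true literal under this assignment.

v1 = T  v2 = T  v3 = F  v4 = T  v5 = T  v6 = T  v7 = F  v8 = T  v9 = F  v10 = F  v11 = F  v12 = T  v13 = F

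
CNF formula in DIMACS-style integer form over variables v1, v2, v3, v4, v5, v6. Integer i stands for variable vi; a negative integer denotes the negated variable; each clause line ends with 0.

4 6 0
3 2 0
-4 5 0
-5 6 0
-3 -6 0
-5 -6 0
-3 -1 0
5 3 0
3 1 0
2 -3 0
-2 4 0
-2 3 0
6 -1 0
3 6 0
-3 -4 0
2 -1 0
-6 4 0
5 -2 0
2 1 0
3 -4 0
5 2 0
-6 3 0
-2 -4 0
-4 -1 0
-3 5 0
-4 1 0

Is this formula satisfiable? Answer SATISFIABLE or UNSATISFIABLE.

UNSATISFIABLE

v3 = True:
  propagation gives v6=False, v4=True; an empty clause results — contradiction.
v3 = False:
  propagation gives v2=True; an empty clause results — contradiction.
Every branch closes, so no satisfying assignment exists.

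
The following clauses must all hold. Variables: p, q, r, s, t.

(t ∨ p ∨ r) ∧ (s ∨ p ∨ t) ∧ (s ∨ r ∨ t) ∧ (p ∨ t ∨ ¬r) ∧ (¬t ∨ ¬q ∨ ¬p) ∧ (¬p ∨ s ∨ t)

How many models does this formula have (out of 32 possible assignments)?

Case analysis on t and p:
  t=1, p=1: remaining (q,r,s) ∈ {(0,0,0); (0,0,1); (0,1,0); (0,1,1)} — 4.
  t=1, p=0: q, r, s free → 2^3 = 8.
  t=0, p=1: remaining (q,r,s) ∈ {(0,0,1); (0,1,1); (1,0,1); (1,1,1)} — 4.
  t=0, p=0: a clause becomes empty — 0.
Total: 4 + 8 + 4 + 0 = 16.

16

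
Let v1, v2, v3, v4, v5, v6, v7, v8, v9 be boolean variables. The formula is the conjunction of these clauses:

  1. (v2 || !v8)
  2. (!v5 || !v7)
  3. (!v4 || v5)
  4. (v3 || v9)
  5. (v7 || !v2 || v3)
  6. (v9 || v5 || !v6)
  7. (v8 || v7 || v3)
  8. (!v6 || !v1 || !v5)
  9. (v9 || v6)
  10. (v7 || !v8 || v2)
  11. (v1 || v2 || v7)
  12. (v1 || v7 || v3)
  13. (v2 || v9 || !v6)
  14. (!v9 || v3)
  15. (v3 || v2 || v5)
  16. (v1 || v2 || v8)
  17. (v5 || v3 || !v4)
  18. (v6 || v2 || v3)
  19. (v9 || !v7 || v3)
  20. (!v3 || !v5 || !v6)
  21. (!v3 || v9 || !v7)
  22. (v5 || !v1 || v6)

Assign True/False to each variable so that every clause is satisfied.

v1 = False, v2 = True, v3 = True, v4 = False, v5 = False, v6 = True, v7 = True, v8 = False, v9 = True

Pure literal: v4 appears only negated; assign v4 = False.
Branch on v1: take v1 = False.
Set v2 = True and propagate.
The remaining clauses are satisfied by v3 = True, v5 = False, v6 = True, v7 = True, v8 = False, v9 = True.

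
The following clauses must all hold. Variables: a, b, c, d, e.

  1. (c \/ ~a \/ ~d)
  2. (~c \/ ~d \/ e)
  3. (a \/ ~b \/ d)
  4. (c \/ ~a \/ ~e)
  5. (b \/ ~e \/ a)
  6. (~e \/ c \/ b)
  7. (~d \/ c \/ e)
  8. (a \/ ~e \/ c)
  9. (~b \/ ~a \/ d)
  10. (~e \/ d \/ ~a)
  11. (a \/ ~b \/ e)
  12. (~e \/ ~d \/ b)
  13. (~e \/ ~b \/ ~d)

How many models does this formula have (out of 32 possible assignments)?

4

The models are:
  a=F b=F c=F d=F e=F
  a=F b=F c=T d=F e=F
  a=T b=F c=F d=F e=F
  a=T b=F c=T d=F e=F
Count: 4.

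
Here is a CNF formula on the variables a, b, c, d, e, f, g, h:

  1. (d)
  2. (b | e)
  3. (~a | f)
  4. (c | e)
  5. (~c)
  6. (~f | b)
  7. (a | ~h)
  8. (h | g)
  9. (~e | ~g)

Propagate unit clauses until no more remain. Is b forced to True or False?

True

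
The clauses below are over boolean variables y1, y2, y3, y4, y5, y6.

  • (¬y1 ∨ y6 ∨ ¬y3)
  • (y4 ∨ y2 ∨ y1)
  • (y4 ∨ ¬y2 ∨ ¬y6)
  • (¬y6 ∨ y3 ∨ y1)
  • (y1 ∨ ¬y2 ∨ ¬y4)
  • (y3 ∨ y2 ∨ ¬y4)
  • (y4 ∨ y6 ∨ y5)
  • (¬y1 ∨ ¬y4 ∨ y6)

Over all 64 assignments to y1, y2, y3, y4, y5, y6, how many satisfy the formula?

Case analysis on y4 and y1:
  y4=1, y1=1: y5 free; 3 ways for (y2,y3,y6) × 2^1 = 6.
  y4=1, y1=0: remaining (y2,y3,y5,y6) ∈ {(0,1,0,0); (0,1,0,1); (0,1,1,0); (0,1,1,1)} — 4.
  y4=0, y1=1: 6 of the 16 assignments to (y2,y3,y5,y6) work.
  y4=0, y1=0: remaining (y2,y3,y5,y6) ∈ {(1,0,1,0); (1,1,1,0)} — 2.
Total: 6 + 4 + 6 + 2 = 18.

18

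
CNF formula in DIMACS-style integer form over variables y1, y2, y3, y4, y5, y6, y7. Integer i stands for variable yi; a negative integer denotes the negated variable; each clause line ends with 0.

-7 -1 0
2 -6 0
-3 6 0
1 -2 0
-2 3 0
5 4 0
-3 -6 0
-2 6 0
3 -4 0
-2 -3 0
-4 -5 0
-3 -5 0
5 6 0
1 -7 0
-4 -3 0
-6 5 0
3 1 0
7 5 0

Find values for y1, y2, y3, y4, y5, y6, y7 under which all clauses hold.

y1=1, y2=0, y3=0, y4=0, y5=1, y6=0, y7=0

Branch on y1: take y1 = True.
  then y7 is forced to False.
  then y5 is forced to True.
  then y4 is forced to False.
  then y3 is forced to False.
  then y2 is forced to False.
  then y6 is forced to False.
Check each clause:
  1. (NOT y1 OR NOT y7) — NOT y7 is true.
  2. (y2 OR NOT y6) — NOT y6 is true.
  3. (y6 OR NOT y3) — NOT y3 is true.
  4. (y1 OR NOT y2) — y1 is true.
  5. (y3 OR NOT y2) — NOT y2 is true.
  6. (y4 OR y5) — y5 is true.
  7. (NOT y3 OR NOT y6) — NOT y6 is true.
  8. (y6 OR NOT y2) — NOT y2 is true.
  9. (y3 OR NOT y4) — NOT y4 is true.
  10. (NOT y3 OR NOT y2) — NOT y3 is true.
  11. (NOT y4 OR NOT y5) — NOT y4 is true.
  12. (NOT y5 OR NOT y3) — NOT y3 is true.
  13. (y6 OR y5) — y5 is true.
  14. (y1 OR NOT y7) — y1 is true.
  15. (NOT y4 OR NOT y3) — NOT y4 is true.
  16. (y5 OR NOT y6) — NOT y6 is true.
  17. (y1 OR y3) — y1 is true.
  18. (y7 OR y5) — y5 is true.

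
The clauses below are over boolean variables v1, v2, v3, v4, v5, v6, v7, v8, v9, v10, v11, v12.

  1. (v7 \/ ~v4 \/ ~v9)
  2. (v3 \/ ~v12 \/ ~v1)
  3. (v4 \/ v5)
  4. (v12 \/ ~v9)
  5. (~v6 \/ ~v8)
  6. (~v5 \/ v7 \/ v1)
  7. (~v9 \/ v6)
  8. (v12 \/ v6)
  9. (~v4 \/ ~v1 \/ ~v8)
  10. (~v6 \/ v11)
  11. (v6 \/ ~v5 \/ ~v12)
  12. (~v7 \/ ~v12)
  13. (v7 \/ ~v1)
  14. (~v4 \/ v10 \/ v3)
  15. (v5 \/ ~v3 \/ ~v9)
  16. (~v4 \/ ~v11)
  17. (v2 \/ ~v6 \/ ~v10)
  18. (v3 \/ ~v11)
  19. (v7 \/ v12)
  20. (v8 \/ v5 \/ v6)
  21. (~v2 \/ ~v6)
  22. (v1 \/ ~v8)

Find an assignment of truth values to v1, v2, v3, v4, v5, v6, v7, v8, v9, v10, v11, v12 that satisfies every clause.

v9 occurs only negated in the remaining clauses — set v9 = False.
Branch on v1: take v1 = True.
  then v7 is forced to True.
  then v12 is forced to False.
  then v6 is forced to True.
  then v8 is forced to False.
  then v11 is forced to True.
  then v4 is forced to False.
  then v5 is forced to True.
  then v3 is forced to True.
  then v2 is forced to False.
  then v10 is forced to False.
Every clause has at least one true literal under this assignment.

v1 = T, v2 = F, v3 = T, v4 = F, v5 = T, v6 = T, v7 = T, v8 = F, v9 = F, v10 = F, v11 = T, v12 = F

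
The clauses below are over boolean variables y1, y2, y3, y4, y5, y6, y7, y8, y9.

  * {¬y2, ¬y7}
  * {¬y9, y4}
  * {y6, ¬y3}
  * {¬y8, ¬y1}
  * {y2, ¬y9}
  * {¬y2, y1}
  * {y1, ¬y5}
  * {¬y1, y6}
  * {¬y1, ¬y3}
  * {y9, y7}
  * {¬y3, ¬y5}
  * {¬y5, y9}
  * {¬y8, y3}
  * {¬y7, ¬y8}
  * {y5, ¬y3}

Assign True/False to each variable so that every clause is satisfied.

y1=False, y2=False, y3=False, y4=True, y5=False, y6=True, y7=True, y8=False, y9=False

Check each clause:
  1. {¬y2, ¬y7} — ¬y2 is true.
  2. {y4, ¬y9} — y4 is true.
  3. {y6, ¬y3} — ¬y3 is true.
  4. {¬y8, ¬y1} — ¬y8 is true.
  5. {y2, ¬y9} — ¬y9 is true.
  6. {¬y2, y1} — ¬y2 is true.
  7. {y1, ¬y5} — ¬y5 is true.
  8. {¬y1, y6} — ¬y1 is true.
  9. {¬y1, ¬y3} — ¬y3 is true.
  10. {y9, y7} — y7 is true.
  11. {¬y5, ¬y3} — ¬y5 is true.
  12. {¬y5, y9} — ¬y5 is true.
  13. {¬y8, y3} — ¬y8 is true.
  14. {¬y7, ¬y8} — ¬y8 is true.
  15. {¬y3, y5} — ¬y3 is true.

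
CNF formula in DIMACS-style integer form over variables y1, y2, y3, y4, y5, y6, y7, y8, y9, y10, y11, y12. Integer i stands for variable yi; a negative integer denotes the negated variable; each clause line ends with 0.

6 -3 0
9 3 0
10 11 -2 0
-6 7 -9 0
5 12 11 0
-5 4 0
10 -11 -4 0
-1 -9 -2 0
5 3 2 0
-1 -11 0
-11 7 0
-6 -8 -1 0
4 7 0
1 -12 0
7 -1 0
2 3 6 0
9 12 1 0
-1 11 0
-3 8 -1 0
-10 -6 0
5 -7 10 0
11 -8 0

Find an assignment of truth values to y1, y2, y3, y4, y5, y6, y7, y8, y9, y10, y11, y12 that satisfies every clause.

Branch on y1: take y1 = False.
  then y12 is forced to False.
  then y9 is forced to True.
Branch on y2: take y2 = False.
For the remaining variables, y3 = False, y4 = True, y5 = True, y6 = True, y7 = True, y8 = False, y10 = False, y11 = False works.
Every clause has at least one true literal under this assignment.

y1 = 0, y2 = 0, y3 = 0, y4 = 1, y5 = 1, y6 = 1, y7 = 1, y8 = 0, y9 = 1, y10 = 0, y11 = 0, y12 = 0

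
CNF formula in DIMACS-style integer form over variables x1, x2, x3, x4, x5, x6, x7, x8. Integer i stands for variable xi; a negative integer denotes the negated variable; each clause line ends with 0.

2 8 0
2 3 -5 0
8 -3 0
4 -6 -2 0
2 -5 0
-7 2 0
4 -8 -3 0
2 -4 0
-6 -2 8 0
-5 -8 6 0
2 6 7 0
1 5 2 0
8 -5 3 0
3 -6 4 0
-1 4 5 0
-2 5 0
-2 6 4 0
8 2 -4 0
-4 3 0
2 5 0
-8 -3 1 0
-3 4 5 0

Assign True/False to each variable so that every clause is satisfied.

x1=True, x2=True, x3=True, x4=True, x5=True, x6=True, x7=False, x8=True

Check each clause:
  1. (x8 | x2) — x8 is true.
  2. (x2 | x3 | ~x5) — x2 is true.
  3. (x8 | ~x3) — x8 is true.
  4. (~x2 | x4 | ~x6) — x4 is true.
  5. (~x5 | x2) — x2 is true.
  6. (~x7 | x2) — ~x7 is true.
  7. (~x3 | x4 | ~x8) — x4 is true.
  8. (x2 | ~x4) — x2 is true.
  9. (x8 | ~x2 | ~x6) — x8 is true.
  10. (~x5 | x6 | ~x8) — x6 is true.
  11. (x6 | x7 | x2) — x2 is true.
  12. (x5 | x1 | x2) — x1 is true.
  13. (x3 | ~x5 | x8) — x8 is true.
  14. (x4 | x3 | ~x6) — x3 is true.
  15. (~x1 | x5 | x4) — x4 is true.
  16. (x5 | ~x2) — x5 is true.
  17. (~x2 | x4 | x6) — x4 is true.
  18. (x8 | ~x4 | x2) — x8 is true.
  19. (~x4 | x3) — x3 is true.
  20. (x5 | x2) — x2 is true.
  21. (~x3 | ~x8 | x1) — x1 is true.
  22. (~x3 | x4 | x5) — x5 is true.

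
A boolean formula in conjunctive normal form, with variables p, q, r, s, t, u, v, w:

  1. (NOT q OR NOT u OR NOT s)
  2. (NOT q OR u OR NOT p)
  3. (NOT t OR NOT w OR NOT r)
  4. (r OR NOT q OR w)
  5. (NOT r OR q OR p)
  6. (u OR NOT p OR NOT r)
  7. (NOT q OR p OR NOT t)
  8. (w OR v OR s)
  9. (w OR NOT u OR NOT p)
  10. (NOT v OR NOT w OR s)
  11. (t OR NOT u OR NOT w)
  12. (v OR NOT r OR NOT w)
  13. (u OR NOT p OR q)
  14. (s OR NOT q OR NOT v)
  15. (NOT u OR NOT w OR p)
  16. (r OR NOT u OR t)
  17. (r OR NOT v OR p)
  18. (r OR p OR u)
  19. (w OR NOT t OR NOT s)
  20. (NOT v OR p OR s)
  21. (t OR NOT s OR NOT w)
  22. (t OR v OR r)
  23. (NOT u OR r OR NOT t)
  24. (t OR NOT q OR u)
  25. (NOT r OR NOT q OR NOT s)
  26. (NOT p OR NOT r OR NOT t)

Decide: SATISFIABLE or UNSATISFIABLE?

r = True:
  p = True:
    propagation gives u=True, w=True, t=False; an empty clause results — contradiction.
  p = False:
    propagation gives q=True, t=False, u=True, s=False; an empty clause results — contradiction.
r = False:
  u = True:
    propagation gives t=True; an empty clause results — contradiction.
  u = False:
    propagation gives p=True, q=False; an empty clause results — contradiction.
Every branch closes, so no satisfying assignment exists.

UNSATISFIABLE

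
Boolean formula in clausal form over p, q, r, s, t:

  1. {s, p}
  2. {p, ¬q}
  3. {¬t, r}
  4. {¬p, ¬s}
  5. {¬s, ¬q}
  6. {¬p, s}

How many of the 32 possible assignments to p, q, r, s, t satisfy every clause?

Satisfying assignments:
  p=F q=F r=F s=T t=F
  p=F q=F r=T s=T t=F
  p=F q=F r=T s=T t=T
That's 3 in total.

3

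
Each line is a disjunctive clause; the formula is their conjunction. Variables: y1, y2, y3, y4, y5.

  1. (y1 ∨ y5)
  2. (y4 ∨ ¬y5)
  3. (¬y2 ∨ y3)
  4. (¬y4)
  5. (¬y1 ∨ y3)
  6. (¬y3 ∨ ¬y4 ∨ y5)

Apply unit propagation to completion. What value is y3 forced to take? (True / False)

True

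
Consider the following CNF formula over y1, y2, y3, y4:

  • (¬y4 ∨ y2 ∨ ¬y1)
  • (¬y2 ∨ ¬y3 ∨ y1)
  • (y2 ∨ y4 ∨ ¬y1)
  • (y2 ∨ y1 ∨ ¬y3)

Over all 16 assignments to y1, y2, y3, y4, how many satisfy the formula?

8

The models are:
  y1=0 y2=0 y3=0 y4=0
  y1=0 y2=0 y3=0 y4=1
  y1=0 y2=1 y3=0 y4=0
  y1=0 y2=1 y3=0 y4=1
  y1=1 y2=1 y3=0 y4=0
  y1=1 y2=1 y3=0 y4=1
  y1=1 y2=1 y3=1 y4=0
  y1=1 y2=1 y3=1 y4=1
Count: 8.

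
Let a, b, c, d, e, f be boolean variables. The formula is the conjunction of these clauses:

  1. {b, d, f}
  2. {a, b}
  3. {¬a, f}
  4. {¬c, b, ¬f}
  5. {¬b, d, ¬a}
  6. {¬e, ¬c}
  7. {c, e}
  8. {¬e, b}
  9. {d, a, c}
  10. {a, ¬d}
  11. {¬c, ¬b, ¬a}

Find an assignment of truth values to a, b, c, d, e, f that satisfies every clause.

a=0, b=1, c=1, d=0, e=0, f=1

Try a = False.
  then b is forced to True.
  then d is forced to False.
  then c is forced to True.
  then e is forced to False.
f is now unconstrained; take f = True.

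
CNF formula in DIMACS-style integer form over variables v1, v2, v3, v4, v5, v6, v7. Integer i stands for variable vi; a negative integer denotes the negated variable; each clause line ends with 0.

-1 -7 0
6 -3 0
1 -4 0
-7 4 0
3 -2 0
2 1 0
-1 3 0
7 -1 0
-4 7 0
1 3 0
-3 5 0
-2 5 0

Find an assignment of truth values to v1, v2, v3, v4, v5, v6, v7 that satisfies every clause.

v1 = F, v2 = T, v3 = T, v4 = F, v5 = T, v6 = T, v7 = F

Check each clause:
  1. {¬v7, ¬v1} — ¬v7 is true.
  2. {v6, ¬v3} — v6 is true.
  3. {v1, ¬v4} — ¬v4 is true.
  4. {v4, ¬v7} — ¬v7 is true.
  5. {¬v2, v3} — v3 is true.
  6. {v1, v2} — v2 is true.
  7. {¬v1, v3} — v3 is true.
  8. {v7, ¬v1} — ¬v1 is true.
  9. {¬v4, v7} — ¬v4 is true.
  10. {v1, v3} — v3 is true.
  11. {¬v3, v5} — v5 is true.
  12. {v5, ¬v2} — v5 is true.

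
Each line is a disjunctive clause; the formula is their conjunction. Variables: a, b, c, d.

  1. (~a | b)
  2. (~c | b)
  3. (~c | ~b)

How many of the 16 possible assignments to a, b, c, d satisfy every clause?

The models are:
  a=F b=F c=F d=F
  a=F b=F c=F d=T
  a=F b=T c=F d=F
  a=F b=T c=F d=T
  a=T b=T c=F d=F
  a=T b=T c=F d=T
That's 6 in total.

6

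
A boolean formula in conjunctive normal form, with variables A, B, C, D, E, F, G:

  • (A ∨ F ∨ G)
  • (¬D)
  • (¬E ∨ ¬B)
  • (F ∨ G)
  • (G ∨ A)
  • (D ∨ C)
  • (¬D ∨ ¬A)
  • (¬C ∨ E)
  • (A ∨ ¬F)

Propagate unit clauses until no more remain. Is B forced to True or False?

(¬D) is a unit clause: D = False.
(C ∨ D) with D = False leaves only C, so C = True.
(E ∨ ¬C): since C = True, the clause reduces to (E). E = True.
From (¬E ∨ ¬B) and E = True: B = False.

False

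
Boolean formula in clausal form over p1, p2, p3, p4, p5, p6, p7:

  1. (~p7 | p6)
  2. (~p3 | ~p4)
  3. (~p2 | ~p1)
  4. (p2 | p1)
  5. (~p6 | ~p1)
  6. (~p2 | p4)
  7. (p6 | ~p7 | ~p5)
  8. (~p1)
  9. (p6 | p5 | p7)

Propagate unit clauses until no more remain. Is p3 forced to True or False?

(~p1) is a unit clause: p1 = False.
From (p2 | p1) and p1 = False: p2 = True.
(~p2 | p4): since p2 = True, the clause reduces to (p4). p4 = True.
(~p3 | ~p4): since p4 = True, the clause reduces to (~p3). p3 = False.

False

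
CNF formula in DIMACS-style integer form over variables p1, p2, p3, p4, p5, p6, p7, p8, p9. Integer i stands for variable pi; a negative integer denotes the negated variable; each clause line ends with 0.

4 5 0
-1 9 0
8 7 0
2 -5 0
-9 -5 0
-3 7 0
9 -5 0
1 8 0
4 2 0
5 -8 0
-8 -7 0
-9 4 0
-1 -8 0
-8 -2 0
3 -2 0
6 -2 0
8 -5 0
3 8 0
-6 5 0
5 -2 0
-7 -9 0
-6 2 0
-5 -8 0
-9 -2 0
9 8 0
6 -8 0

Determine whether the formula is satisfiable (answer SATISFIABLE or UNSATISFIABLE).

UNSATISFIABLE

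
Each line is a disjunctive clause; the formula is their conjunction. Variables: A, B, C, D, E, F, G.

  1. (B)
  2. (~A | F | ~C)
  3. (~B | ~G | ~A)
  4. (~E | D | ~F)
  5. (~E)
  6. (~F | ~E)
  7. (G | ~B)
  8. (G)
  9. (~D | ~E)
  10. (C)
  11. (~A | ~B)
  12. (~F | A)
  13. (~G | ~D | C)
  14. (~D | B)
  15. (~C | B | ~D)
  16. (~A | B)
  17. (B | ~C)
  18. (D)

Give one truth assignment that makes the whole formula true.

Unit propagation: (B) forces B = True.
Unit propagation: (~E) forces E = False.
Unit propagation: (G) forces G = True.
(~A) is a unit clause, so A = False.
Unit propagation: (C) forces C = True.
The clause (~F) is unit: F must be False.
The clause (D) is unit: D must be True.

A=False, B=True, C=True, D=True, E=False, F=False, G=True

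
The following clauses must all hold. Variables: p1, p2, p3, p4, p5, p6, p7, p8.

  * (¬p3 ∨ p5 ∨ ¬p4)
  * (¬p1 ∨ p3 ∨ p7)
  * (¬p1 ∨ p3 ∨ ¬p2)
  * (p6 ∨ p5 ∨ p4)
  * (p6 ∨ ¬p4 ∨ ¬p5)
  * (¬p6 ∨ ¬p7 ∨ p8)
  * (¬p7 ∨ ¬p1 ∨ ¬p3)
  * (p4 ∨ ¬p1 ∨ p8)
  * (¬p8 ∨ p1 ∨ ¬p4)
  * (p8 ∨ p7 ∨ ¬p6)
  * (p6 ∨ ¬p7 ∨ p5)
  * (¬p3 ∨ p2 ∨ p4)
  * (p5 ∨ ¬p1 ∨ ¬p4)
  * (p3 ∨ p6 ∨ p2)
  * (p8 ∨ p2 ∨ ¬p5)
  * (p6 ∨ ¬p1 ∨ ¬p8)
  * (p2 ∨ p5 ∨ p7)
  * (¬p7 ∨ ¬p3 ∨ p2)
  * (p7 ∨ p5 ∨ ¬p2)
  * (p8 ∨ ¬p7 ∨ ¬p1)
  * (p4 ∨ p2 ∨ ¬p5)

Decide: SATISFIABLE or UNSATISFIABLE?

Branch on p1: take p1 = False.
Set p2 = True and propagate.
For the remaining variables, p3 = True, p4 = False, p5 = True, p6 = False, p7 = True, p8 = False works.
So p1=F, p2=T, p3=T, p4=F, p5=T, p6=F, p7=T, p8=F is a satisfying assignment.

SATISFIABLE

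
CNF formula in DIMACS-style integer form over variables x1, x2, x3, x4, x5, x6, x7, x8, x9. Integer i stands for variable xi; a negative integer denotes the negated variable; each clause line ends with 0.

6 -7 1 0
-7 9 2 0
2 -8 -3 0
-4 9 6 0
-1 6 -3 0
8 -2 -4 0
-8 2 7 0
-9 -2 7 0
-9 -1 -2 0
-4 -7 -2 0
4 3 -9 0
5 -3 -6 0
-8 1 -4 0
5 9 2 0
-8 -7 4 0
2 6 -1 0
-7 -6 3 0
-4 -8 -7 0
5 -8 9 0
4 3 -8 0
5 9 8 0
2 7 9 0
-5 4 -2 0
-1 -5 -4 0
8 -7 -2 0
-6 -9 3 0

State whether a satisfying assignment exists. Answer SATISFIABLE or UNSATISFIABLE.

SATISFIABLE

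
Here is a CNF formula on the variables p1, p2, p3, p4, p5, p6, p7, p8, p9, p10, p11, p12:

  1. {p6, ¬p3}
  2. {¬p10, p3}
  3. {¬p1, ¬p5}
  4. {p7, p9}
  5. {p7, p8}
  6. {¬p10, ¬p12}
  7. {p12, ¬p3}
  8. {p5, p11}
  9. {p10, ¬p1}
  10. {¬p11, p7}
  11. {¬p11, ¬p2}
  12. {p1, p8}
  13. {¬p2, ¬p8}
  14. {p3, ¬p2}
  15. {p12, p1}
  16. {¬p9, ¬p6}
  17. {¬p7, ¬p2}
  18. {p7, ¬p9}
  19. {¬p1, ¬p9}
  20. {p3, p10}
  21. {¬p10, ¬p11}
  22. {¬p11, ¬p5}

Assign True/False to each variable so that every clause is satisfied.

p2 occurs only negated in the remaining clauses — set p2 = False.
Branch on p1: take p1 = False.
  then p8 is forced to True.
  then p12 is forced to True.
  then p10 is forced to False.
  then p3 is forced to True.
  then p6 is forced to True.
  then p9 is forced to False.
  then p7 is forced to True.
Branch on p5: take p5 = True.
  then p11 is forced to False.
p4 is now unconstrained; take p4 = False.

p1=0, p2=0, p3=1, p4=0, p5=1, p6=1, p7=1, p8=1, p9=0, p10=0, p11=0, p12=1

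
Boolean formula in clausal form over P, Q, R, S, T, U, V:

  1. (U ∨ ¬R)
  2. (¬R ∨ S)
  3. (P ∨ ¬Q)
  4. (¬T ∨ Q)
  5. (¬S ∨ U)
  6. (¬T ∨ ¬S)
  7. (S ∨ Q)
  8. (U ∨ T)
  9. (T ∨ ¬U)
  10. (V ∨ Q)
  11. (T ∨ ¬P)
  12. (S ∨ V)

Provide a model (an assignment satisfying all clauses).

P = True, Q = True, R = False, S = False, T = True, U = True, V = True

Check each clause:
  1. (¬R ∨ U) — ¬R is true.
  2. (¬R ∨ S) — ¬R is true.
  3. (¬Q ∨ P) — P is true.
  4. (¬T ∨ Q) — Q is true.
  5. (U ∨ ¬S) — ¬S is true.
  6. (¬S ∨ ¬T) — ¬S is true.
  7. (Q ∨ S) — Q is true.
  8. (U ∨ T) — T is true.
  9. (¬U ∨ T) — T is true.
  10. (Q ∨ V) — Q is true.
  11. (¬P ∨ T) — T is true.
  12. (S ∨ V) — V is true.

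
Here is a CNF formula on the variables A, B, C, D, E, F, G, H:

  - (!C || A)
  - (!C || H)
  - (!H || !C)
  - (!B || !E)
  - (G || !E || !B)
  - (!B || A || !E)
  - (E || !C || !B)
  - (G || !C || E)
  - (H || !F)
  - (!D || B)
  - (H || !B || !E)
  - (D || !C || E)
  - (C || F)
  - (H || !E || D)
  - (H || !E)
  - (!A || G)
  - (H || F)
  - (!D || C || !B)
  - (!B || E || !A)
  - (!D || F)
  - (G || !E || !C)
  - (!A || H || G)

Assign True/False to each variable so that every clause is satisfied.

A=0, B=1, C=0, D=0, E=0, F=1, G=0, H=1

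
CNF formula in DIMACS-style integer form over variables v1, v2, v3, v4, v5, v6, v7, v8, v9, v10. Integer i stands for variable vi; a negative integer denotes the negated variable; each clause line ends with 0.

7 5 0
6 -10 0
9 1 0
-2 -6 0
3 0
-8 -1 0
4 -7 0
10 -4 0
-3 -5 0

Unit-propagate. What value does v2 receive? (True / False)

False

(v3) is a unit clause: v3 = True.
(~v5 | ~v3) with v3 = True leaves only ~v5, so v5 = False.
In (v7 | v5), v5 is now false; v7 must hold, so v7 = True.
In (v4 | ~v7), ~v7 is now false; v4 must hold, so v4 = True.
(~v4 | v10) with v4 = True leaves only v10, so v10 = True.
(v6 | ~v10): since v10 = True, the clause reduces to (v6). v6 = True.
From (~v6 | ~v2) and v6 = True: v2 = False.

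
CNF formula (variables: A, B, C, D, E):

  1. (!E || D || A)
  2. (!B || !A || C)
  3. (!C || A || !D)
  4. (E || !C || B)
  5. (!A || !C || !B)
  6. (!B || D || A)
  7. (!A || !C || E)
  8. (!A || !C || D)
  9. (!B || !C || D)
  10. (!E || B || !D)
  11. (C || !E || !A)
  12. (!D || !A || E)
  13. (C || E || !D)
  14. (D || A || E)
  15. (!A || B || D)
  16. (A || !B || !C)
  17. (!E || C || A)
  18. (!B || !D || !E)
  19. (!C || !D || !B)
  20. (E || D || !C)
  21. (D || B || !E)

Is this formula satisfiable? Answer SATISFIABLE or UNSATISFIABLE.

D = True:
  C = True:
    propagation gives A=True, B=False, E=True; an empty clause results — contradiction.
  C = False:
    propagation gives E=True, B=True; an empty clause results — contradiction.
D = False:
  A = True:
    propagation gives C=False, B=False; an empty clause results — contradiction.
  A = False:
    propagation gives E=False; an empty clause results — contradiction.
Every branch closes, so no satisfying assignment exists.

UNSATISFIABLE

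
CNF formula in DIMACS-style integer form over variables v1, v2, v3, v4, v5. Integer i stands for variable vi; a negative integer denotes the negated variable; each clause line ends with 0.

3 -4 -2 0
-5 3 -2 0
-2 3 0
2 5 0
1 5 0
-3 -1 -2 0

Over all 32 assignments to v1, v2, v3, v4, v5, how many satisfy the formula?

10

Case analysis on v2 and v3:
  v2=1, v3=1: remaining (v1,v4,v5) ∈ {(0,0,1); (0,1,1)} — 2.
  v2=1, v3=0: a clause becomes empty — 0.
  v2=0, v3=1: remaining (v1,v4,v5) ∈ {(0,0,1); (0,1,1); (1,0,1); (1,1,1)} — 4.
  v2=0, v3=0: remaining (v1,v4,v5) ∈ {(0,0,1); (0,1,1); (1,0,1); (1,1,1)} — 4.
Total: 2 + 0 + 4 + 4 = 10.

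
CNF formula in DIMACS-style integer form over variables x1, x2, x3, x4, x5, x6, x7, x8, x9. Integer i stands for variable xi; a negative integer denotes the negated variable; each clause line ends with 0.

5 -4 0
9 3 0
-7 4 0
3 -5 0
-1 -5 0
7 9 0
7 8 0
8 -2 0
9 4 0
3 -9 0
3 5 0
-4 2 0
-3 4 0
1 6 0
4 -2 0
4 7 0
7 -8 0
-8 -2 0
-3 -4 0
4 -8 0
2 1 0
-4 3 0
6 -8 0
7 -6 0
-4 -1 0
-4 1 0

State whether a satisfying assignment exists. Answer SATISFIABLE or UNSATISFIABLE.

UNSATISFIABLE

x4 = True:
  propagation gives x5=True, x3=True; an empty clause results — contradiction.
x4 = False:
  propagation gives x7=False; an empty clause results — contradiction.
Every branch closes, so no satisfying assignment exists.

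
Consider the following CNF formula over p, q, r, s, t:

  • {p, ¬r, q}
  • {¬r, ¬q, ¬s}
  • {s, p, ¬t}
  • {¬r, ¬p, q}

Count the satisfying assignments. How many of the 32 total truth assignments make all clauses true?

Case analysis on p and q:
  p=T, q=T: t free; 3 ways for (r,s) × 2^1 = 6.
  p=T, q=F: remaining (r,s,t) ∈ {(F,F,F); (F,F,T); (F,T,F); (F,T,T)} — 4.
  p=F, q=T: remaining (r,s,t) ∈ {(F,F,F); (F,T,F); (F,T,T); (T,F,F)} — 4.
  p=F, q=F: remaining (r,s,t) ∈ {(F,F,F); (F,T,F); (F,T,T)} — 3.
Total: 6 + 4 + 4 + 3 = 17.

17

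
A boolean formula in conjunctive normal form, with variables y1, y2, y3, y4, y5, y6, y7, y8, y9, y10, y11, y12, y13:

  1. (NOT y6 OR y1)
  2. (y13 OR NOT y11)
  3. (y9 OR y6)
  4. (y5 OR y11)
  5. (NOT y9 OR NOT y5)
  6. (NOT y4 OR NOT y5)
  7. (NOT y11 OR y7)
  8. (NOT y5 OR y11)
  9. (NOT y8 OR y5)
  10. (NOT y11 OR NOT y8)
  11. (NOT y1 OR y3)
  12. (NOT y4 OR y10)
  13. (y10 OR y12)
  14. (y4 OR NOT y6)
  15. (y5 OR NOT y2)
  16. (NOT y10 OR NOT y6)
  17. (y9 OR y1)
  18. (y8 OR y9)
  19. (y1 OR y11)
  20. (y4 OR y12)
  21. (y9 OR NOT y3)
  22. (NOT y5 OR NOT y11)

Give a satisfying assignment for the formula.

y1 = False, y2 = False, y3 = False, y4 = False, y5 = False, y6 = False, y7 = True, y8 = False, y9 = True, y10 = True, y11 = True, y12 = True, y13 = True

y2 occurs only negated in the remaining clauses — set y2 = False.
y7 occurs only positively in the remaining clauses — set y7 = True.
Branch on y1: take y1 = False.
  then y6 is forced to False.
  then y9 is forced to True.
  then y5 is forced to False.
  then y11 is forced to True.
  then y13 is forced to True.
  then y8 is forced to False.
The remaining clauses are satisfied by y3 = False, y4 = False, y10 = True, y12 = True.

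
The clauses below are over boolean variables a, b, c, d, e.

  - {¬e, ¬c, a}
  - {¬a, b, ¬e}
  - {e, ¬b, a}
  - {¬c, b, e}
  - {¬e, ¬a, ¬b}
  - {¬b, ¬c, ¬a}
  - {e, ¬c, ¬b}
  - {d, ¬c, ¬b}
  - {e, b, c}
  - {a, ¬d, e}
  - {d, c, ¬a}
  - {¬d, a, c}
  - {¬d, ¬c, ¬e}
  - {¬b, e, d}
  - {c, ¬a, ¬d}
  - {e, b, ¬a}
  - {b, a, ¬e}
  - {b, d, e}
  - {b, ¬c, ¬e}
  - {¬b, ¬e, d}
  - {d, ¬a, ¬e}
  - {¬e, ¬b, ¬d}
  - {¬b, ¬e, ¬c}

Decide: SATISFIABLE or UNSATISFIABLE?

UNSATISFIABLE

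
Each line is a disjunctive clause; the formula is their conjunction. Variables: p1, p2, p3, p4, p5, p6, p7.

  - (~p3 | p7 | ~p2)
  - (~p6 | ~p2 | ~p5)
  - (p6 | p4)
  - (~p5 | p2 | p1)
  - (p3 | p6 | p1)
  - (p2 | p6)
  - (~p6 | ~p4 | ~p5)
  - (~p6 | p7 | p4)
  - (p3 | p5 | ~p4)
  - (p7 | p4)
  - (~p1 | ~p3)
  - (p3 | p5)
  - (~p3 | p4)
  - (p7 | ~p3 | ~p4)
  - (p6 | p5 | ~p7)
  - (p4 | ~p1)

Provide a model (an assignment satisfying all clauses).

Set p1 = True and propagate.
  then p3 is forced to False.
  then p5 is forced to True.
  then p4 is forced to True.
  then p6 is forced to False.
  then p2 is forced to True.
p7 is now unconstrained; take p7 = False.

p1 = True, p2 = True, p3 = False, p4 = True, p5 = True, p6 = False, p7 = False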